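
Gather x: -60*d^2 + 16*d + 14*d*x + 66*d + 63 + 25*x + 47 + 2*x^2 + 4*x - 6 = -60*d^2 + 82*d + 2*x^2 + x*(14*d + 29) + 104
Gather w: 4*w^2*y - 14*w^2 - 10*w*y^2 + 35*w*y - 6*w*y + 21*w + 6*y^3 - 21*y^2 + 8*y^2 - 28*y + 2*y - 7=w^2*(4*y - 14) + w*(-10*y^2 + 29*y + 21) + 6*y^3 - 13*y^2 - 26*y - 7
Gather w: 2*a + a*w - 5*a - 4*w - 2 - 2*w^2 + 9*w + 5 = -3*a - 2*w^2 + w*(a + 5) + 3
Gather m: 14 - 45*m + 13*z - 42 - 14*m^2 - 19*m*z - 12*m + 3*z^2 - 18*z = -14*m^2 + m*(-19*z - 57) + 3*z^2 - 5*z - 28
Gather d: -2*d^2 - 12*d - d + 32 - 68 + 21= -2*d^2 - 13*d - 15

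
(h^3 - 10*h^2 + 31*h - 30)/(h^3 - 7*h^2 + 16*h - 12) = (h - 5)/(h - 2)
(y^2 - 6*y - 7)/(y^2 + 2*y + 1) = (y - 7)/(y + 1)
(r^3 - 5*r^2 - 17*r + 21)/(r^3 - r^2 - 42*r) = (r^2 + 2*r - 3)/(r*(r + 6))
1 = 1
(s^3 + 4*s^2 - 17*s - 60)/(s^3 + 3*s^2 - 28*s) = (s^2 + 8*s + 15)/(s*(s + 7))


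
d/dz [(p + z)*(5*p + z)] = 6*p + 2*z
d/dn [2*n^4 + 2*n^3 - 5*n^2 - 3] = 2*n*(4*n^2 + 3*n - 5)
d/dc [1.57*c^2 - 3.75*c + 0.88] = 3.14*c - 3.75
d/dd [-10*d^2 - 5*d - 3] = -20*d - 5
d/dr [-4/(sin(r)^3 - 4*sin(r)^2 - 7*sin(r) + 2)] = 4*(3*sin(r)^2 - 8*sin(r) - 7)*cos(r)/(sin(r)^3 - 4*sin(r)^2 - 7*sin(r) + 2)^2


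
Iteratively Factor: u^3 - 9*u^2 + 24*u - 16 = (u - 4)*(u^2 - 5*u + 4) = (u - 4)*(u - 1)*(u - 4)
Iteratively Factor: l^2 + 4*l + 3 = (l + 3)*(l + 1)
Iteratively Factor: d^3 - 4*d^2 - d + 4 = (d + 1)*(d^2 - 5*d + 4) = (d - 4)*(d + 1)*(d - 1)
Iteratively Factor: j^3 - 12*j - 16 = (j + 2)*(j^2 - 2*j - 8) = (j + 2)^2*(j - 4)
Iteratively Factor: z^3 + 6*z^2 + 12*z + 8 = (z + 2)*(z^2 + 4*z + 4) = (z + 2)^2*(z + 2)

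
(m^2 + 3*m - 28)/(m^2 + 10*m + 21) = (m - 4)/(m + 3)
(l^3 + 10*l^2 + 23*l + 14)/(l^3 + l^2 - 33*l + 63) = (l^2 + 3*l + 2)/(l^2 - 6*l + 9)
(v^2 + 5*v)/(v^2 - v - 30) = v/(v - 6)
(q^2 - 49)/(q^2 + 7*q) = (q - 7)/q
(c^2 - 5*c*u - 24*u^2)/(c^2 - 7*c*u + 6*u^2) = (c^2 - 5*c*u - 24*u^2)/(c^2 - 7*c*u + 6*u^2)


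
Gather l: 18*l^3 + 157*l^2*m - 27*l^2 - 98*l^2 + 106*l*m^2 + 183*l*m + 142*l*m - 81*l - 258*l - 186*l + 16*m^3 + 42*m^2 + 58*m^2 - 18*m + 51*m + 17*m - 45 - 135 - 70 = 18*l^3 + l^2*(157*m - 125) + l*(106*m^2 + 325*m - 525) + 16*m^3 + 100*m^2 + 50*m - 250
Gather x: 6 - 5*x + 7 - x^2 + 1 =-x^2 - 5*x + 14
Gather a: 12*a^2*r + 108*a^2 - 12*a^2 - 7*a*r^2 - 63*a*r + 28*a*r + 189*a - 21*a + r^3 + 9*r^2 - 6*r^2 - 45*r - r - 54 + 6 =a^2*(12*r + 96) + a*(-7*r^2 - 35*r + 168) + r^3 + 3*r^2 - 46*r - 48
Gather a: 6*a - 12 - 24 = 6*a - 36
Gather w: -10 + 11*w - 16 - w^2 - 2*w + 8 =-w^2 + 9*w - 18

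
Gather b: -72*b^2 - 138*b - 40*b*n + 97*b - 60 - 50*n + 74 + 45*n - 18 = -72*b^2 + b*(-40*n - 41) - 5*n - 4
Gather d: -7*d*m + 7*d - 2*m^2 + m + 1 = d*(7 - 7*m) - 2*m^2 + m + 1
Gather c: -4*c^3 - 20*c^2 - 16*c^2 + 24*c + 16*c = -4*c^3 - 36*c^2 + 40*c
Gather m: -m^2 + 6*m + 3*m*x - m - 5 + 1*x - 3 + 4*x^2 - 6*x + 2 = -m^2 + m*(3*x + 5) + 4*x^2 - 5*x - 6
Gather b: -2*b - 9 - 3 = -2*b - 12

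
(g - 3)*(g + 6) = g^2 + 3*g - 18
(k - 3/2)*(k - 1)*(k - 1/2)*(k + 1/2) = k^4 - 5*k^3/2 + 5*k^2/4 + 5*k/8 - 3/8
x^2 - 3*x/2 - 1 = (x - 2)*(x + 1/2)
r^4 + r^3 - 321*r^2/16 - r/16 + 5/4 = (r - 4)*(r - 1/4)*(r + 1/4)*(r + 5)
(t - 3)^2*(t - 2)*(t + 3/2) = t^4 - 13*t^3/2 + 9*t^2 + 27*t/2 - 27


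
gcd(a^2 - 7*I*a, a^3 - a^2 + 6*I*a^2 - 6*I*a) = a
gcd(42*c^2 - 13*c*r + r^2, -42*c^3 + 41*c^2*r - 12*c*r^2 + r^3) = -7*c + r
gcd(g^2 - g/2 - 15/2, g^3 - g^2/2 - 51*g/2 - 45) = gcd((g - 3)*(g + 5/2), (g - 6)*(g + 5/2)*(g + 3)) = g + 5/2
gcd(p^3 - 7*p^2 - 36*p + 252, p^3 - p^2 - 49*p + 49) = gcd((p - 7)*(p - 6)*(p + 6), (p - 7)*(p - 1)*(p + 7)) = p - 7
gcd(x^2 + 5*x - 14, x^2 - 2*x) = x - 2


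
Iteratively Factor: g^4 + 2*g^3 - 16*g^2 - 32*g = (g - 4)*(g^3 + 6*g^2 + 8*g) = (g - 4)*(g + 2)*(g^2 + 4*g) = g*(g - 4)*(g + 2)*(g + 4)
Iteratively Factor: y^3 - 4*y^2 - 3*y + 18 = (y - 3)*(y^2 - y - 6) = (y - 3)*(y + 2)*(y - 3)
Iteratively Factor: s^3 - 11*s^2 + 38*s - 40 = (s - 2)*(s^2 - 9*s + 20) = (s - 4)*(s - 2)*(s - 5)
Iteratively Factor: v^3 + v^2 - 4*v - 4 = (v + 1)*(v^2 - 4) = (v + 1)*(v + 2)*(v - 2)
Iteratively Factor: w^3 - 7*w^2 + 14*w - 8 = (w - 1)*(w^2 - 6*w + 8) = (w - 4)*(w - 1)*(w - 2)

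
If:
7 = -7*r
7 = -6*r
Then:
No Solution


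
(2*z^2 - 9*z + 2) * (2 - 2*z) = -4*z^3 + 22*z^2 - 22*z + 4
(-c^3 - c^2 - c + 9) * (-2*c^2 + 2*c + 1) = 2*c^5 - c^3 - 21*c^2 + 17*c + 9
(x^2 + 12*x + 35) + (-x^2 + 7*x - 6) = 19*x + 29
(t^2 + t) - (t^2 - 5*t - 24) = 6*t + 24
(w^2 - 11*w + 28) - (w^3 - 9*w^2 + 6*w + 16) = -w^3 + 10*w^2 - 17*w + 12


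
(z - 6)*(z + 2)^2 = z^3 - 2*z^2 - 20*z - 24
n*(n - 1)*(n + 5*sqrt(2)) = n^3 - n^2 + 5*sqrt(2)*n^2 - 5*sqrt(2)*n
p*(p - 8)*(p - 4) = p^3 - 12*p^2 + 32*p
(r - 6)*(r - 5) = r^2 - 11*r + 30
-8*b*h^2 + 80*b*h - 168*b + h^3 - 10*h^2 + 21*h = (-8*b + h)*(h - 7)*(h - 3)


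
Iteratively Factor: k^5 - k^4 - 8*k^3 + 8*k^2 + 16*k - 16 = (k - 1)*(k^4 - 8*k^2 + 16) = (k - 2)*(k - 1)*(k^3 + 2*k^2 - 4*k - 8) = (k - 2)*(k - 1)*(k + 2)*(k^2 - 4) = (k - 2)^2*(k - 1)*(k + 2)*(k + 2)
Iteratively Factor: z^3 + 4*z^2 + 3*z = (z + 1)*(z^2 + 3*z) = z*(z + 1)*(z + 3)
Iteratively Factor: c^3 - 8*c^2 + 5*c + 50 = (c - 5)*(c^2 - 3*c - 10) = (c - 5)^2*(c + 2)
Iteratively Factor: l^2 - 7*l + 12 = (l - 4)*(l - 3)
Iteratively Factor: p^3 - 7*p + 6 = (p - 1)*(p^2 + p - 6) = (p - 1)*(p + 3)*(p - 2)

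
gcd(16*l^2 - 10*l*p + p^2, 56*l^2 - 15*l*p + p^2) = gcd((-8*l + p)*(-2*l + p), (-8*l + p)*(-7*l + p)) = -8*l + p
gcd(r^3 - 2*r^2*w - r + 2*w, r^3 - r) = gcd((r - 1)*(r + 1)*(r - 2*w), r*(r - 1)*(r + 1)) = r^2 - 1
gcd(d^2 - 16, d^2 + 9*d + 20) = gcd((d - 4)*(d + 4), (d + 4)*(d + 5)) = d + 4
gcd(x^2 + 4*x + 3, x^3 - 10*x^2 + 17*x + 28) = x + 1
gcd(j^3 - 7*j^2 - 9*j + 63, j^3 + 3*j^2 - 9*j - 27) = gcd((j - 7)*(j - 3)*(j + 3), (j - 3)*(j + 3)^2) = j^2 - 9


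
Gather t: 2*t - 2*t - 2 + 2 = 0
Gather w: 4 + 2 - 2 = 4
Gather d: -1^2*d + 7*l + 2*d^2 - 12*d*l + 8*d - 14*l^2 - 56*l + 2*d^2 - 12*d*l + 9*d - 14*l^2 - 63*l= 4*d^2 + d*(16 - 24*l) - 28*l^2 - 112*l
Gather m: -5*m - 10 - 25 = -5*m - 35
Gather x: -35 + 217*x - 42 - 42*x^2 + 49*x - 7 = -42*x^2 + 266*x - 84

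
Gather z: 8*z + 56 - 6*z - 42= 2*z + 14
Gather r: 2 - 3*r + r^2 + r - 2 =r^2 - 2*r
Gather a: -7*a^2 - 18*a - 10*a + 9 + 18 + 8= -7*a^2 - 28*a + 35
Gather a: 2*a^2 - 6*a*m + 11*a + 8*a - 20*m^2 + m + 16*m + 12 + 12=2*a^2 + a*(19 - 6*m) - 20*m^2 + 17*m + 24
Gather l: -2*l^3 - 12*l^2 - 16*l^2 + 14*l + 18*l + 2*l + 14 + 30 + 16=-2*l^3 - 28*l^2 + 34*l + 60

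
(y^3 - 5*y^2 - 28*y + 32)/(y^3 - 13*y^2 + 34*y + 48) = (y^2 + 3*y - 4)/(y^2 - 5*y - 6)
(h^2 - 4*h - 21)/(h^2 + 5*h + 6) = (h - 7)/(h + 2)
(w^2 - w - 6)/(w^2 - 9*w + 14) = (w^2 - w - 6)/(w^2 - 9*w + 14)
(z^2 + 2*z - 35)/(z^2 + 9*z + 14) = (z - 5)/(z + 2)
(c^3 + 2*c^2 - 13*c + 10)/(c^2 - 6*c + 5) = (c^2 + 3*c - 10)/(c - 5)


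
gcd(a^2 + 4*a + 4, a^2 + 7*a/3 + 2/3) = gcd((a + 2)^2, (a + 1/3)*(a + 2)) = a + 2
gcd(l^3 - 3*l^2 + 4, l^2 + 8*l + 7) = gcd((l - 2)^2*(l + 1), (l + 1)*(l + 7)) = l + 1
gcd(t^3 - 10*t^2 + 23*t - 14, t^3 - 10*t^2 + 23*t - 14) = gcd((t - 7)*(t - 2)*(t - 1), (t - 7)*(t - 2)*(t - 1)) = t^3 - 10*t^2 + 23*t - 14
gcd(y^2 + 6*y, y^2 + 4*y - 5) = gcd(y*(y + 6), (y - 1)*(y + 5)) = 1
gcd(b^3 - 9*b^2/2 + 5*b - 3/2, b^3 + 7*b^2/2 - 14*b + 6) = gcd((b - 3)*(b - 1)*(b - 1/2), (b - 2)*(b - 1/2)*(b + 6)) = b - 1/2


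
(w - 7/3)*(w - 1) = w^2 - 10*w/3 + 7/3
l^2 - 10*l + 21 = (l - 7)*(l - 3)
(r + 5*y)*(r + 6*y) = r^2 + 11*r*y + 30*y^2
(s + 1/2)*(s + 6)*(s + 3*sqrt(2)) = s^3 + 3*sqrt(2)*s^2 + 13*s^2/2 + 3*s + 39*sqrt(2)*s/2 + 9*sqrt(2)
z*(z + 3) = z^2 + 3*z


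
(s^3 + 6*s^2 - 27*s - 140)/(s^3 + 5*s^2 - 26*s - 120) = (s + 7)/(s + 6)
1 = 1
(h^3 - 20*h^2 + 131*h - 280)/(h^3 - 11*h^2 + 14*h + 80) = (h - 7)/(h + 2)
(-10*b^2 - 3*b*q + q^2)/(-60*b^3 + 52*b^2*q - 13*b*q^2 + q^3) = (2*b + q)/(12*b^2 - 8*b*q + q^2)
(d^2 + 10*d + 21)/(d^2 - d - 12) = (d + 7)/(d - 4)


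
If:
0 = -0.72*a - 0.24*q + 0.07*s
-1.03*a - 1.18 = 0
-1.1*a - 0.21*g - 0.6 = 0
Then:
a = -1.15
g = 3.14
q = 0.291666666666667*s + 3.43689320388349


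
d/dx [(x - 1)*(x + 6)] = 2*x + 5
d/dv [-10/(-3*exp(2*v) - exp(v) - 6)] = (-60*exp(v) - 10)*exp(v)/(3*exp(2*v) + exp(v) + 6)^2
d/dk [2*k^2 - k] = 4*k - 1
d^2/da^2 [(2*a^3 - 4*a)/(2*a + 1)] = 4*(4*a^3 + 6*a^2 + 3*a + 4)/(8*a^3 + 12*a^2 + 6*a + 1)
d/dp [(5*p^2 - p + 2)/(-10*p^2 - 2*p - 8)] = (-5*p^2 - 10*p + 3)/(25*p^4 + 10*p^3 + 41*p^2 + 8*p + 16)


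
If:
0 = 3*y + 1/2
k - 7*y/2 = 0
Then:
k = -7/12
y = -1/6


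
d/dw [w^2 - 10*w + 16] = 2*w - 10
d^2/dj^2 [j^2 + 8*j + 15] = 2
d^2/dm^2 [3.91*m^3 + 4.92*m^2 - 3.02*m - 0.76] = 23.46*m + 9.84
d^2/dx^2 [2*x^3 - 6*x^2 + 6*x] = 12*x - 12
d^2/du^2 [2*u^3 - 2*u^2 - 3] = 12*u - 4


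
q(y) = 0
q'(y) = 0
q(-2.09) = 0.00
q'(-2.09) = 0.00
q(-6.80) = 0.00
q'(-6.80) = 0.00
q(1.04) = 0.00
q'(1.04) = 0.00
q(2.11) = 0.00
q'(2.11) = 0.00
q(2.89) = 0.00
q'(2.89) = 0.00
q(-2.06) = 0.00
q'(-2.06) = 0.00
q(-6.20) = 0.00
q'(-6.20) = 0.00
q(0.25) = 0.00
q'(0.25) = 0.00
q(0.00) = 0.00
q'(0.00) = 0.00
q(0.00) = 0.00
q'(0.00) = 0.00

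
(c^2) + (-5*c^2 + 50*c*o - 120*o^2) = -4*c^2 + 50*c*o - 120*o^2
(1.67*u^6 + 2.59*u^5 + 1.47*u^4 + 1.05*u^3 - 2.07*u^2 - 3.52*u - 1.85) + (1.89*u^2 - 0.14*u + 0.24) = 1.67*u^6 + 2.59*u^5 + 1.47*u^4 + 1.05*u^3 - 0.18*u^2 - 3.66*u - 1.61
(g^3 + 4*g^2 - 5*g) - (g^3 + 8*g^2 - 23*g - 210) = -4*g^2 + 18*g + 210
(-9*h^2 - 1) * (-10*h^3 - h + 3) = 90*h^5 + 19*h^3 - 27*h^2 + h - 3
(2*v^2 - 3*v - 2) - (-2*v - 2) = 2*v^2 - v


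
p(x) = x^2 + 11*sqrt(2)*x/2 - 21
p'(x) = 2*x + 11*sqrt(2)/2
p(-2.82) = -34.98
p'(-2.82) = 2.14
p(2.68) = 7.03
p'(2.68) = 13.14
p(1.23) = -9.92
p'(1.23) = 10.24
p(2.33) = 2.55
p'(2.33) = 12.44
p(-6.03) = -31.54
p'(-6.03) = -4.28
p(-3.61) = -36.05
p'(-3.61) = 0.56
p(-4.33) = -35.93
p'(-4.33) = -0.88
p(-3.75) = -36.11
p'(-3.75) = 0.28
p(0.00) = -21.00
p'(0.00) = 7.78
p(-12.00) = 29.66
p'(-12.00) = -16.22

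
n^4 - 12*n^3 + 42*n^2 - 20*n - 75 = (n - 5)^2*(n - 3)*(n + 1)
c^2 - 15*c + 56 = (c - 8)*(c - 7)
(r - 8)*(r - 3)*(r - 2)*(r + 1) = r^4 - 12*r^3 + 33*r^2 - 2*r - 48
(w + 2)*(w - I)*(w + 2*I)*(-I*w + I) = -I*w^4 + w^3 - I*w^3 + w^2 - 2*w - 2*I*w + 4*I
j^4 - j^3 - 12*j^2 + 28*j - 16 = (j - 2)^2*(j - 1)*(j + 4)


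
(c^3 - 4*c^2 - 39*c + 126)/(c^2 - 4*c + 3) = (c^2 - c - 42)/(c - 1)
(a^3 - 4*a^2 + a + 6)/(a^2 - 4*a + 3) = (a^2 - a - 2)/(a - 1)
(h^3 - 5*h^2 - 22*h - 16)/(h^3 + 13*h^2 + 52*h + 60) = (h^2 - 7*h - 8)/(h^2 + 11*h + 30)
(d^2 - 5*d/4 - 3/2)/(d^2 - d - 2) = (d + 3/4)/(d + 1)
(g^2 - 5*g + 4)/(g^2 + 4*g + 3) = (g^2 - 5*g + 4)/(g^2 + 4*g + 3)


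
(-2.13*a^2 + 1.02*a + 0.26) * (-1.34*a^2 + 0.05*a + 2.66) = 2.8542*a^4 - 1.4733*a^3 - 5.9632*a^2 + 2.7262*a + 0.6916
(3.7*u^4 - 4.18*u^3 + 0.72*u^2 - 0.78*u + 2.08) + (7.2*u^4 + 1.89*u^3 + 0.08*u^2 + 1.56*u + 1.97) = 10.9*u^4 - 2.29*u^3 + 0.8*u^2 + 0.78*u + 4.05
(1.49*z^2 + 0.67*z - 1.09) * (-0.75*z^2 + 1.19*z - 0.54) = -1.1175*z^4 + 1.2706*z^3 + 0.8102*z^2 - 1.6589*z + 0.5886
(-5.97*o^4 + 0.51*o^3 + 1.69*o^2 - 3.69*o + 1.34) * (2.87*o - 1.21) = -17.1339*o^5 + 8.6874*o^4 + 4.2332*o^3 - 12.6352*o^2 + 8.3107*o - 1.6214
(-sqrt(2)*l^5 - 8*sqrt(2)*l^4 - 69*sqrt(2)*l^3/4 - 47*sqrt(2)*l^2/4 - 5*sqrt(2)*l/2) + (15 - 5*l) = -sqrt(2)*l^5 - 8*sqrt(2)*l^4 - 69*sqrt(2)*l^3/4 - 47*sqrt(2)*l^2/4 - 5*l - 5*sqrt(2)*l/2 + 15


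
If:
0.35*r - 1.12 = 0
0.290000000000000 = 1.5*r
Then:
No Solution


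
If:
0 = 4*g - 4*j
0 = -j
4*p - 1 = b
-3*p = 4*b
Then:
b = -3/19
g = 0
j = 0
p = 4/19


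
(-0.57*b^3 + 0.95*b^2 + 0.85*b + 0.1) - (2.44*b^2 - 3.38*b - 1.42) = -0.57*b^3 - 1.49*b^2 + 4.23*b + 1.52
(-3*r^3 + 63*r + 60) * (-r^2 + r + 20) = 3*r^5 - 3*r^4 - 123*r^3 + 3*r^2 + 1320*r + 1200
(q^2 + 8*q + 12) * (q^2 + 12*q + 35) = q^4 + 20*q^3 + 143*q^2 + 424*q + 420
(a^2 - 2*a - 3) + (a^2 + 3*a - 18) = 2*a^2 + a - 21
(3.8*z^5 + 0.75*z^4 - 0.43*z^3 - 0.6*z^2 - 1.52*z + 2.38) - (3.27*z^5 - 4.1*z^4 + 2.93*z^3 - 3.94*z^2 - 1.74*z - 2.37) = 0.53*z^5 + 4.85*z^4 - 3.36*z^3 + 3.34*z^2 + 0.22*z + 4.75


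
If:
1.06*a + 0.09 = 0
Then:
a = -0.08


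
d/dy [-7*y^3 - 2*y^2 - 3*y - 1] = -21*y^2 - 4*y - 3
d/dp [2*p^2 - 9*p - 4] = 4*p - 9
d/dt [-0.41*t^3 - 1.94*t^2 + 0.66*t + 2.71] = -1.23*t^2 - 3.88*t + 0.66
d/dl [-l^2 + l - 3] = 1 - 2*l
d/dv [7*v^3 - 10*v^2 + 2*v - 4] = 21*v^2 - 20*v + 2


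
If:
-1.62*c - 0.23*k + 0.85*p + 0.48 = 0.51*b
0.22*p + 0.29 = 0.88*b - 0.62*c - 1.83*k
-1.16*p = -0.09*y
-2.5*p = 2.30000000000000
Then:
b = 1.62016304971868*k - 0.0260236536915834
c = -0.652026639108968*k - 0.178227121368699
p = -0.92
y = -11.86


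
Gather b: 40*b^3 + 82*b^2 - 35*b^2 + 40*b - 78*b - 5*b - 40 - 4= 40*b^3 + 47*b^2 - 43*b - 44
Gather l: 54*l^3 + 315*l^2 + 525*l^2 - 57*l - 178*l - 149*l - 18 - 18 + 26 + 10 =54*l^3 + 840*l^2 - 384*l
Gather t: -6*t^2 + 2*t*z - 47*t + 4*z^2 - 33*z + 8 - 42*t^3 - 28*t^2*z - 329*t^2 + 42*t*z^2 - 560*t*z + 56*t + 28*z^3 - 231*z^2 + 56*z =-42*t^3 + t^2*(-28*z - 335) + t*(42*z^2 - 558*z + 9) + 28*z^3 - 227*z^2 + 23*z + 8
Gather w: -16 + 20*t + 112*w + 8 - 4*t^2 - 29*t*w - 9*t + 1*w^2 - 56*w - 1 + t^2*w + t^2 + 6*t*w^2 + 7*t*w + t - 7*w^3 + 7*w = -3*t^2 + 12*t - 7*w^3 + w^2*(6*t + 1) + w*(t^2 - 22*t + 63) - 9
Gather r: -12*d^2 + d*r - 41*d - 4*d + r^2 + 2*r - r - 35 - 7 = -12*d^2 - 45*d + r^2 + r*(d + 1) - 42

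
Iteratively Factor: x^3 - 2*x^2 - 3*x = (x + 1)*(x^2 - 3*x) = (x - 3)*(x + 1)*(x)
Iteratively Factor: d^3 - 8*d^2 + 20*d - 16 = (d - 2)*(d^2 - 6*d + 8) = (d - 2)^2*(d - 4)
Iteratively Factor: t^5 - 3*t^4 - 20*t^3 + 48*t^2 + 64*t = (t - 4)*(t^4 + t^3 - 16*t^2 - 16*t) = (t - 4)*(t + 1)*(t^3 - 16*t) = (t - 4)^2*(t + 1)*(t^2 + 4*t) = (t - 4)^2*(t + 1)*(t + 4)*(t)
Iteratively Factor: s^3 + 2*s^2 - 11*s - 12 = (s + 4)*(s^2 - 2*s - 3) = (s - 3)*(s + 4)*(s + 1)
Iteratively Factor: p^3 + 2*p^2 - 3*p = (p - 1)*(p^2 + 3*p) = p*(p - 1)*(p + 3)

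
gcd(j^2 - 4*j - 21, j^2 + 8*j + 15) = j + 3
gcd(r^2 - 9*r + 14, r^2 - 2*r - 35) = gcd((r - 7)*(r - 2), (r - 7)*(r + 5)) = r - 7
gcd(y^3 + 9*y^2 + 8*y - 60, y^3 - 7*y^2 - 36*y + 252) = y + 6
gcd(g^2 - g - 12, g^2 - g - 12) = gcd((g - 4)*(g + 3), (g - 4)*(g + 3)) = g^2 - g - 12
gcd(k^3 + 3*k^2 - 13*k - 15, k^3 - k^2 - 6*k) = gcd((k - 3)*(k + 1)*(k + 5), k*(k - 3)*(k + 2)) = k - 3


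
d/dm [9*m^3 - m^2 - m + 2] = 27*m^2 - 2*m - 1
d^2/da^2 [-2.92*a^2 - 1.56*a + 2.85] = -5.84000000000000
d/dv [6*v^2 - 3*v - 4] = 12*v - 3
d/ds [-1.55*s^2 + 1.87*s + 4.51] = 1.87 - 3.1*s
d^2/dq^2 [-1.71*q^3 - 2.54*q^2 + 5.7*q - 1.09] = -10.26*q - 5.08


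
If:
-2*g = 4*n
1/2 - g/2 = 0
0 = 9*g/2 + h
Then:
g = 1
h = -9/2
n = -1/2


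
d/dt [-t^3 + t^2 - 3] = t*(2 - 3*t)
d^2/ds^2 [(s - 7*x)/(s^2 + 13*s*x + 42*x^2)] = 2*((s - 7*x)*(2*s + 13*x)^2 - 3*(s + 2*x)*(s^2 + 13*s*x + 42*x^2))/(s^2 + 13*s*x + 42*x^2)^3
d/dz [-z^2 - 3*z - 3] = -2*z - 3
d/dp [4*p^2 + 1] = 8*p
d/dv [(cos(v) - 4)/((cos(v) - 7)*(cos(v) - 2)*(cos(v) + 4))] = (83*cos(v) - 17*cos(2*v) + cos(3*v) + 47)*sin(v)/(2*(cos(v) - 7)^2*(cos(v) - 2)^2*(cos(v) + 4)^2)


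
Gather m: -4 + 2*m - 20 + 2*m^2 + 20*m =2*m^2 + 22*m - 24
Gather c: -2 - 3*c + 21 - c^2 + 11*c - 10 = -c^2 + 8*c + 9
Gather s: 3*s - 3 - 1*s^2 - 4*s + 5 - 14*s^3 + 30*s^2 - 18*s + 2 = -14*s^3 + 29*s^2 - 19*s + 4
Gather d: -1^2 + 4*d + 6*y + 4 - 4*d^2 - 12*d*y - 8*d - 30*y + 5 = -4*d^2 + d*(-12*y - 4) - 24*y + 8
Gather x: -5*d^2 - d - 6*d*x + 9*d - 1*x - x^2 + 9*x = -5*d^2 + 8*d - x^2 + x*(8 - 6*d)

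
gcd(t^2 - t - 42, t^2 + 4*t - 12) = t + 6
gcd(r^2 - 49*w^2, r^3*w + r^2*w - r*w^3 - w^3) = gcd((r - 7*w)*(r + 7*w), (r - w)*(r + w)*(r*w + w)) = 1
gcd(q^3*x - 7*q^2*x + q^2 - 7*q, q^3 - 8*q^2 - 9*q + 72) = 1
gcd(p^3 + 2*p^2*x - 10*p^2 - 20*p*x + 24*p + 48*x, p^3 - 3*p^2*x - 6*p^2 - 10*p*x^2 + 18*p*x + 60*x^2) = p^2 + 2*p*x - 6*p - 12*x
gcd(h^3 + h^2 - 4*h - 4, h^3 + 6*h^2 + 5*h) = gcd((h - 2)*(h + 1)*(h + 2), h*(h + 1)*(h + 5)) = h + 1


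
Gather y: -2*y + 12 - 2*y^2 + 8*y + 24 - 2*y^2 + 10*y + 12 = -4*y^2 + 16*y + 48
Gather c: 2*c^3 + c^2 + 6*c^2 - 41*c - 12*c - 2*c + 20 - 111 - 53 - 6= 2*c^3 + 7*c^2 - 55*c - 150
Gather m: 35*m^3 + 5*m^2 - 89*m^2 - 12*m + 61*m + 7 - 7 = 35*m^3 - 84*m^2 + 49*m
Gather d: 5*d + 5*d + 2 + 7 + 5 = 10*d + 14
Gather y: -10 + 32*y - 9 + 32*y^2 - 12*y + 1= 32*y^2 + 20*y - 18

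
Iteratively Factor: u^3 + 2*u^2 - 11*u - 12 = (u - 3)*(u^2 + 5*u + 4) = (u - 3)*(u + 4)*(u + 1)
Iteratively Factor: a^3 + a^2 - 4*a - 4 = (a - 2)*(a^2 + 3*a + 2) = (a - 2)*(a + 1)*(a + 2)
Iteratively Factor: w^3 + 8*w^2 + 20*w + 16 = (w + 2)*(w^2 + 6*w + 8) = (w + 2)^2*(w + 4)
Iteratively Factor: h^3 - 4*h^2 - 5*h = (h + 1)*(h^2 - 5*h) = h*(h + 1)*(h - 5)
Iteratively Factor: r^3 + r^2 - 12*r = (r - 3)*(r^2 + 4*r) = r*(r - 3)*(r + 4)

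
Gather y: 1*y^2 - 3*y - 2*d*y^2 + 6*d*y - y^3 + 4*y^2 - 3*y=-y^3 + y^2*(5 - 2*d) + y*(6*d - 6)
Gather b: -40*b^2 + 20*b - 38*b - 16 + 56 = -40*b^2 - 18*b + 40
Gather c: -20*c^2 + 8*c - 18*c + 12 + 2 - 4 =-20*c^2 - 10*c + 10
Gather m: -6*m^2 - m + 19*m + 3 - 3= -6*m^2 + 18*m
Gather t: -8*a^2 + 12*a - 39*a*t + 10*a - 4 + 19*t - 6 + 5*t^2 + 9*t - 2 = -8*a^2 + 22*a + 5*t^2 + t*(28 - 39*a) - 12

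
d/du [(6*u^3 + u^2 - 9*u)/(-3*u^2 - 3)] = (-6*u^4 - 27*u^2 - 2*u + 9)/(3*(u^4 + 2*u^2 + 1))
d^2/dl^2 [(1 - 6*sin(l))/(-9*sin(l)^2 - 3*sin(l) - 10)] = 9*(-54*sin(l)^5 + 54*sin(l)^4 + 477*sin(l)^3 - 73*sin(l)^2 - 448*sin(l) - 22)/(9*sin(l)^2 + 3*sin(l) + 10)^3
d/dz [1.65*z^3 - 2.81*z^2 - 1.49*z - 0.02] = 4.95*z^2 - 5.62*z - 1.49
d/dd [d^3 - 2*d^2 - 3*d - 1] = 3*d^2 - 4*d - 3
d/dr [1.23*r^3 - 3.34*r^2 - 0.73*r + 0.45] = 3.69*r^2 - 6.68*r - 0.73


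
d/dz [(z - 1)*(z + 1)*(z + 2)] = 3*z^2 + 4*z - 1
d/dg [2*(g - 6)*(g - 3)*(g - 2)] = 6*g^2 - 44*g + 72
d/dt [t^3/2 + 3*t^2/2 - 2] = 3*t*(t + 2)/2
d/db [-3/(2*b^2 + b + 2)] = 3*(4*b + 1)/(2*b^2 + b + 2)^2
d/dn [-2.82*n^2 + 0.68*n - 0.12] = 0.68 - 5.64*n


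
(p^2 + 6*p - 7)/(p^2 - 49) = (p - 1)/(p - 7)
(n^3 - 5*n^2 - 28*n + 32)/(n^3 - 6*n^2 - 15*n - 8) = (n^2 + 3*n - 4)/(n^2 + 2*n + 1)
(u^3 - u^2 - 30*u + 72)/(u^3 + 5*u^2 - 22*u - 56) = (u^2 + 3*u - 18)/(u^2 + 9*u + 14)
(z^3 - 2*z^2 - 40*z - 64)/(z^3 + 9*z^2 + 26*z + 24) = (z - 8)/(z + 3)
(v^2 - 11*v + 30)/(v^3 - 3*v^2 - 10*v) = (v - 6)/(v*(v + 2))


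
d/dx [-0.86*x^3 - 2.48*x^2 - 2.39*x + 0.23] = -2.58*x^2 - 4.96*x - 2.39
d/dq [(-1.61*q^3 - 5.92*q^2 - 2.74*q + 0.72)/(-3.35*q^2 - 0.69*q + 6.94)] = (5.3935*q^4 + 2.2218*q^3 - 38.6144*q^2 - 77.3456*q - 18.5188)/(11.2225*q^4 + 4.623*q^3 - 46.0219*q^2 - 9.5772*q + 48.1636)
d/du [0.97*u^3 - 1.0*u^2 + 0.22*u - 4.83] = 2.91*u^2 - 2.0*u + 0.22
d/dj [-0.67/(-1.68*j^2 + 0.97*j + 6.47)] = (0.6499 - 2.2512*j)/(-1.68*j^2 + 0.97*j + 6.47)^2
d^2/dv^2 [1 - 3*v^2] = -6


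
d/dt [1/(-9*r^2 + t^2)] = -2*t/(9*r^2 - t^2)^2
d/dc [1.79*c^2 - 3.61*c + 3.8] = 3.58*c - 3.61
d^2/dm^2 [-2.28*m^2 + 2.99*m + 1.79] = -4.56000000000000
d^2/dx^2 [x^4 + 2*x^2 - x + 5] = 12*x^2 + 4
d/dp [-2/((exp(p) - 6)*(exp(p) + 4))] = 4*(exp(p) - 1)*exp(p)/((exp(p) - 6)^2*(exp(p) + 4)^2)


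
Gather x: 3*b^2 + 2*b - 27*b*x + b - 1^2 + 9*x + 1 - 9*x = 3*b^2 - 27*b*x + 3*b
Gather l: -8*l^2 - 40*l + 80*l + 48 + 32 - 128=-8*l^2 + 40*l - 48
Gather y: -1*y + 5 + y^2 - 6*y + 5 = y^2 - 7*y + 10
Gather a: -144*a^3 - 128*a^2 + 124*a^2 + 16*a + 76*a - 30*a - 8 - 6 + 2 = -144*a^3 - 4*a^2 + 62*a - 12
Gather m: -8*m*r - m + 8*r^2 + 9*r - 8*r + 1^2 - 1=m*(-8*r - 1) + 8*r^2 + r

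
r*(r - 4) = r^2 - 4*r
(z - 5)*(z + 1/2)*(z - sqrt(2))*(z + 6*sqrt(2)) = z^4 - 9*z^3/2 + 5*sqrt(2)*z^3 - 45*sqrt(2)*z^2/2 - 29*z^2/2 - 25*sqrt(2)*z/2 + 54*z + 30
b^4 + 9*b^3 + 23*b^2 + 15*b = b*(b + 1)*(b + 3)*(b + 5)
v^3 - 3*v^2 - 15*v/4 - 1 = (v - 4)*(v + 1/2)^2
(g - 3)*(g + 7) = g^2 + 4*g - 21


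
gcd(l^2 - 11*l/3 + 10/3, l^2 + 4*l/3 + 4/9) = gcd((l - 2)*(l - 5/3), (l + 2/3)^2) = 1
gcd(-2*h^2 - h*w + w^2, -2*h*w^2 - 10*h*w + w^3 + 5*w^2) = -2*h + w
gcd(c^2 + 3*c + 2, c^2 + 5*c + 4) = c + 1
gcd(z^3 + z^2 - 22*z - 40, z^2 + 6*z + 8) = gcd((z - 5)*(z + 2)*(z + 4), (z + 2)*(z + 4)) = z^2 + 6*z + 8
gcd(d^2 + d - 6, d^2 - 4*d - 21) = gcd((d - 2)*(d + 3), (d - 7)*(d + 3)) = d + 3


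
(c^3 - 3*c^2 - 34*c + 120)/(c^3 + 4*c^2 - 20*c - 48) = (c - 5)/(c + 2)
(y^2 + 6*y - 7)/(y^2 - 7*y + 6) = (y + 7)/(y - 6)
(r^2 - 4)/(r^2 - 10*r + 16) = (r + 2)/(r - 8)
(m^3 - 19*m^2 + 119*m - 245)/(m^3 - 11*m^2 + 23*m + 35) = (m - 7)/(m + 1)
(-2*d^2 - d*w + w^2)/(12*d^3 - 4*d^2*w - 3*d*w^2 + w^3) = (d + w)/(-6*d^2 - d*w + w^2)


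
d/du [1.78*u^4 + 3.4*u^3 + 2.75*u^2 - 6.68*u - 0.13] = 7.12*u^3 + 10.2*u^2 + 5.5*u - 6.68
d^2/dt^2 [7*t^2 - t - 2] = 14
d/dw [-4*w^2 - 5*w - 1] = -8*w - 5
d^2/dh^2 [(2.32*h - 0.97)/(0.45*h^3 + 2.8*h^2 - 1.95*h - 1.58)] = (2.8188*h^5 + 15.1821*h^4 + 20.894*h^3 - 20.72751*h^2 + 89.22126*h - 30.25525)/(0.091125*h^9 + 1.701*h^8 + 9.399375*h^7 + 6.25015*h^6 - 52.675425*h^5 + 3.09809999999999*h^4 + 47.716065*h^3 + 2.94591*h^2 - 14.60394*h - 3.944312)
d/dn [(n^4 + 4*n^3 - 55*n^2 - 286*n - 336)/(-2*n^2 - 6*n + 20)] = (-2*n^5 - 13*n^4 + 16*n^3 - n^2 - 1772*n - 3868)/(2*(n^4 + 6*n^3 - 11*n^2 - 60*n + 100))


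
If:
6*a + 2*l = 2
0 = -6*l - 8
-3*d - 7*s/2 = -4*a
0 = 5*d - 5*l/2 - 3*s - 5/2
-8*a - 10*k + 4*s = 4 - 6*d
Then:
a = 7/9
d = 77/318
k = -961/1590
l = -4/3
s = 325/477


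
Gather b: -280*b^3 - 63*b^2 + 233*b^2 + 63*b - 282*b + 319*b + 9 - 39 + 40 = -280*b^3 + 170*b^2 + 100*b + 10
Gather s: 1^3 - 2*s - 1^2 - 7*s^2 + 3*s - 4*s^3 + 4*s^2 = -4*s^3 - 3*s^2 + s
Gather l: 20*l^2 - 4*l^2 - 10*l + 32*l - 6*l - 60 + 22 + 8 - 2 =16*l^2 + 16*l - 32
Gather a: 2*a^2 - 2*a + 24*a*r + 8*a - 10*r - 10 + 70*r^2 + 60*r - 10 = 2*a^2 + a*(24*r + 6) + 70*r^2 + 50*r - 20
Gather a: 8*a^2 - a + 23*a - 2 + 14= 8*a^2 + 22*a + 12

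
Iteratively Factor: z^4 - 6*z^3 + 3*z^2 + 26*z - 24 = (z - 4)*(z^3 - 2*z^2 - 5*z + 6) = (z - 4)*(z - 3)*(z^2 + z - 2) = (z - 4)*(z - 3)*(z - 1)*(z + 2)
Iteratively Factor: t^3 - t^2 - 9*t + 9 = (t - 3)*(t^2 + 2*t - 3) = (t - 3)*(t + 3)*(t - 1)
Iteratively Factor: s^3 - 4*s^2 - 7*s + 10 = (s + 2)*(s^2 - 6*s + 5) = (s - 5)*(s + 2)*(s - 1)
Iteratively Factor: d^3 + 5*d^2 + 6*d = (d + 3)*(d^2 + 2*d) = (d + 2)*(d + 3)*(d)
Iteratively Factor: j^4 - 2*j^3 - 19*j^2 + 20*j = (j + 4)*(j^3 - 6*j^2 + 5*j) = (j - 5)*(j + 4)*(j^2 - j) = (j - 5)*(j - 1)*(j + 4)*(j)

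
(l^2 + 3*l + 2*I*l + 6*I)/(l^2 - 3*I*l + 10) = (l + 3)/(l - 5*I)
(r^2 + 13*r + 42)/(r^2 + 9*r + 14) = (r + 6)/(r + 2)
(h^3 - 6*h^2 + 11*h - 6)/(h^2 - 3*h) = h - 3 + 2/h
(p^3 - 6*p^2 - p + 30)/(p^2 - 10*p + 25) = (p^2 - p - 6)/(p - 5)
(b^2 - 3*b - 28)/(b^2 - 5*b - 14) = (b + 4)/(b + 2)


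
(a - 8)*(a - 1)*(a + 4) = a^3 - 5*a^2 - 28*a + 32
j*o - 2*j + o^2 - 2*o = (j + o)*(o - 2)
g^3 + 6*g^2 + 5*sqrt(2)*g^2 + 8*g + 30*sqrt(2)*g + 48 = (g + 6)*(g + sqrt(2))*(g + 4*sqrt(2))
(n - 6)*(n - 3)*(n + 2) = n^3 - 7*n^2 + 36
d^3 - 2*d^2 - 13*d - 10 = (d - 5)*(d + 1)*(d + 2)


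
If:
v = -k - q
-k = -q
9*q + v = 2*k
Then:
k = 0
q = 0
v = 0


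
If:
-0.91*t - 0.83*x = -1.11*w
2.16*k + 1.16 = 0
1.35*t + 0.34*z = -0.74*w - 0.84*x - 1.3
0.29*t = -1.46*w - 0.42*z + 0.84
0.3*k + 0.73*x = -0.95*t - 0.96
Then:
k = -0.54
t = -15.84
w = 1.61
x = 19.51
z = 7.34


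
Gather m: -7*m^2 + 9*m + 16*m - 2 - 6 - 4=-7*m^2 + 25*m - 12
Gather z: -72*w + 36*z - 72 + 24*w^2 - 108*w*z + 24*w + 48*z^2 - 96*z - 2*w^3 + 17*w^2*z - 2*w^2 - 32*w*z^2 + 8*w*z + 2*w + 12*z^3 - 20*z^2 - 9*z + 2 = -2*w^3 + 22*w^2 - 46*w + 12*z^3 + z^2*(28 - 32*w) + z*(17*w^2 - 100*w - 69) - 70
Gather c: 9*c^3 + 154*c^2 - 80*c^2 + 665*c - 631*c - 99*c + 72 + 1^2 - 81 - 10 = 9*c^3 + 74*c^2 - 65*c - 18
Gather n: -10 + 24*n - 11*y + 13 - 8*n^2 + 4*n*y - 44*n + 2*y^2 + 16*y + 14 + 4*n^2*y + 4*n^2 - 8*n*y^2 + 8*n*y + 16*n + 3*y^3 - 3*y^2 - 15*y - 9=n^2*(4*y - 4) + n*(-8*y^2 + 12*y - 4) + 3*y^3 - y^2 - 10*y + 8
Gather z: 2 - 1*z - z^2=-z^2 - z + 2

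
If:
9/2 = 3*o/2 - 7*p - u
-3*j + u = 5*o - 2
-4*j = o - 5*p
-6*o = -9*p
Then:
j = -5/34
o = -30/119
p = -20/119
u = -881/238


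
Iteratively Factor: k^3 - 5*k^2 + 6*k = (k - 3)*(k^2 - 2*k) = (k - 3)*(k - 2)*(k)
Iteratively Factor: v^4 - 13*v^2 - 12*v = (v + 1)*(v^3 - v^2 - 12*v) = v*(v + 1)*(v^2 - v - 12) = v*(v + 1)*(v + 3)*(v - 4)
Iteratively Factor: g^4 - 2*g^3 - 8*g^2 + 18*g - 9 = (g - 1)*(g^3 - g^2 - 9*g + 9) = (g - 1)^2*(g^2 - 9) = (g - 3)*(g - 1)^2*(g + 3)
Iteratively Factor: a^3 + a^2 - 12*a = (a)*(a^2 + a - 12) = a*(a + 4)*(a - 3)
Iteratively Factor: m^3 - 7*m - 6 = (m - 3)*(m^2 + 3*m + 2) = (m - 3)*(m + 1)*(m + 2)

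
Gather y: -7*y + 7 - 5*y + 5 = 12 - 12*y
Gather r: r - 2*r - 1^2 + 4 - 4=-r - 1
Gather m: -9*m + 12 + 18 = 30 - 9*m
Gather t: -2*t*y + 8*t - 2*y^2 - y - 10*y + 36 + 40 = t*(8 - 2*y) - 2*y^2 - 11*y + 76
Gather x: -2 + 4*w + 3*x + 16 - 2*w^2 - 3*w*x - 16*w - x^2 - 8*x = -2*w^2 - 12*w - x^2 + x*(-3*w - 5) + 14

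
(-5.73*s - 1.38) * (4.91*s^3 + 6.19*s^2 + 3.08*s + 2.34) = -28.1343*s^4 - 42.2445*s^3 - 26.1906*s^2 - 17.6586*s - 3.2292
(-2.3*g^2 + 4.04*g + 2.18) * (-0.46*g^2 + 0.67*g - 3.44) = 1.058*g^4 - 3.3994*g^3 + 9.616*g^2 - 12.437*g - 7.4992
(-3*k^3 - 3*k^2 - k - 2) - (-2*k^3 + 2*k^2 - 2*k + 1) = -k^3 - 5*k^2 + k - 3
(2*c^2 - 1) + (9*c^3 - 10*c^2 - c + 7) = 9*c^3 - 8*c^2 - c + 6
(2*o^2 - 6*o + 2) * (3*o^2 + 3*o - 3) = 6*o^4 - 12*o^3 - 18*o^2 + 24*o - 6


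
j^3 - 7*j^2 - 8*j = j*(j - 8)*(j + 1)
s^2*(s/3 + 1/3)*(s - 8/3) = s^4/3 - 5*s^3/9 - 8*s^2/9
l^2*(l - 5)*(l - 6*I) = l^4 - 5*l^3 - 6*I*l^3 + 30*I*l^2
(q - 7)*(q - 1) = q^2 - 8*q + 7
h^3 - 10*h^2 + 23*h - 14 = (h - 7)*(h - 2)*(h - 1)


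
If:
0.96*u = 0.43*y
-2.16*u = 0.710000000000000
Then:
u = -0.33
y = -0.73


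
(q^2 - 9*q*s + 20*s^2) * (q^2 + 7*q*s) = q^4 - 2*q^3*s - 43*q^2*s^2 + 140*q*s^3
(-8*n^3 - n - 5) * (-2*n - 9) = 16*n^4 + 72*n^3 + 2*n^2 + 19*n + 45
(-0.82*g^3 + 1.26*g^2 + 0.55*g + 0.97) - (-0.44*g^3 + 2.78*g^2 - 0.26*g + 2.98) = -0.38*g^3 - 1.52*g^2 + 0.81*g - 2.01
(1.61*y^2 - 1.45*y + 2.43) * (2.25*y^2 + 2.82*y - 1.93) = 3.6225*y^4 + 1.2777*y^3 - 1.7288*y^2 + 9.6511*y - 4.6899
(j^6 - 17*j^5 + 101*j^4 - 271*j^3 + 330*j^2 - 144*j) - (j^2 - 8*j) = j^6 - 17*j^5 + 101*j^4 - 271*j^3 + 329*j^2 - 136*j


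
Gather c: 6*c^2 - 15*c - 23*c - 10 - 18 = 6*c^2 - 38*c - 28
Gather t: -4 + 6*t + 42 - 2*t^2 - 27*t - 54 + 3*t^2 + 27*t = t^2 + 6*t - 16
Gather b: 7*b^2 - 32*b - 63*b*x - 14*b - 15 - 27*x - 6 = 7*b^2 + b*(-63*x - 46) - 27*x - 21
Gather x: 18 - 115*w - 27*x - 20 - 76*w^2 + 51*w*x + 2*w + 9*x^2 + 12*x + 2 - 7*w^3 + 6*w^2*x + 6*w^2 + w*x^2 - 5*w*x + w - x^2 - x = -7*w^3 - 70*w^2 - 112*w + x^2*(w + 8) + x*(6*w^2 + 46*w - 16)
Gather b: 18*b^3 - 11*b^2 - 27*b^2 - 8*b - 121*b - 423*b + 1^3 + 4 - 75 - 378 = 18*b^3 - 38*b^2 - 552*b - 448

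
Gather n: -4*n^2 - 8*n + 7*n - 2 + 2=-4*n^2 - n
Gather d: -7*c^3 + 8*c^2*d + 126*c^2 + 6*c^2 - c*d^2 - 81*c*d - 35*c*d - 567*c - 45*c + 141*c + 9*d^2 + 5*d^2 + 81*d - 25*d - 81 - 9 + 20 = -7*c^3 + 132*c^2 - 471*c + d^2*(14 - c) + d*(8*c^2 - 116*c + 56) - 70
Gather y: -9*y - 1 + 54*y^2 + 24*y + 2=54*y^2 + 15*y + 1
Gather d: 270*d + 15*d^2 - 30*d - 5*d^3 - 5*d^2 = -5*d^3 + 10*d^2 + 240*d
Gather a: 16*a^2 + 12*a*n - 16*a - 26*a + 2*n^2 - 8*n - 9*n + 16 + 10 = 16*a^2 + a*(12*n - 42) + 2*n^2 - 17*n + 26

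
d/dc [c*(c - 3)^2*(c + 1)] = 4*c^3 - 15*c^2 + 6*c + 9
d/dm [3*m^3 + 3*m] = 9*m^2 + 3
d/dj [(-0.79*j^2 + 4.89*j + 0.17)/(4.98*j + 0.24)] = (-3.9342*j^2 - 0.379200000000001*j + 0.327)/(24.8004*j^2 + 2.3904*j + 0.0576)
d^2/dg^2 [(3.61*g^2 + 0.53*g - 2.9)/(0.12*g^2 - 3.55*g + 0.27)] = (3.090984*g^3 - 0.952343999999982*g^2 + 7.309368*g - 71.364232)/(0.001728*g^6 - 0.15336*g^5 + 4.548564*g^4 - 45.428995*g^3 + 10.234269*g^2 - 0.776385*g + 0.019683)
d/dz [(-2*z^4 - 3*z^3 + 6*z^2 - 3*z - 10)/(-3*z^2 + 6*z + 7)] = (12*z^5 - 27*z^4 - 92*z^3 - 36*z^2 + 24*z + 39)/(9*z^4 - 36*z^3 - 6*z^2 + 84*z + 49)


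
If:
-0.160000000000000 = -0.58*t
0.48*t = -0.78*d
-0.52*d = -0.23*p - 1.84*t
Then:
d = -0.17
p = -2.59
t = 0.28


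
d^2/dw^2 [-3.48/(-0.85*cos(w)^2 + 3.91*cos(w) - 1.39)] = (-10.0572*(1 - cos(w)^2)^2 + 34.69734*cos(w)^3 - 41.784708*cos(w)^2 - 88.308132*cos(w) + 108.239136)/(0.85*cos(w)^2 - 3.91*cos(w) + 1.39)^3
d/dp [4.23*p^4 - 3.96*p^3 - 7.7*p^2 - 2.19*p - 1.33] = 16.92*p^3 - 11.88*p^2 - 15.4*p - 2.19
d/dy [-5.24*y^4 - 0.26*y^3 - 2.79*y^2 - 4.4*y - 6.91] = -20.96*y^3 - 0.78*y^2 - 5.58*y - 4.4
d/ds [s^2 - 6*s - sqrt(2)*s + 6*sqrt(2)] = 2*s - 6 - sqrt(2)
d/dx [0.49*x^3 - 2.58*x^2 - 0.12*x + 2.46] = 1.47*x^2 - 5.16*x - 0.12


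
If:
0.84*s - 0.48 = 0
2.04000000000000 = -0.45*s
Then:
No Solution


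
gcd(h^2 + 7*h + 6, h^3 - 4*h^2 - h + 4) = h + 1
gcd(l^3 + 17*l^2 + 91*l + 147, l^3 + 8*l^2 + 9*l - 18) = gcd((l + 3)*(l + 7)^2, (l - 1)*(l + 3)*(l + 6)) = l + 3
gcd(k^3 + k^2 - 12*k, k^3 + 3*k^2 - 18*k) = k^2 - 3*k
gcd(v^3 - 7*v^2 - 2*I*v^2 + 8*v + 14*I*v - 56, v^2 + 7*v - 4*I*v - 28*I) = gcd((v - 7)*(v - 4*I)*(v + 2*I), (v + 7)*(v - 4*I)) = v - 4*I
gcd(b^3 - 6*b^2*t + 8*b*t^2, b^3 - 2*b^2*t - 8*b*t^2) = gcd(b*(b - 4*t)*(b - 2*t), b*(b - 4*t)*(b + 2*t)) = -b^2 + 4*b*t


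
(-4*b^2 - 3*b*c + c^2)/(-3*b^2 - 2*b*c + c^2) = (4*b - c)/(3*b - c)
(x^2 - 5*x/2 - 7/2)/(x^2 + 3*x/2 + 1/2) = (2*x - 7)/(2*x + 1)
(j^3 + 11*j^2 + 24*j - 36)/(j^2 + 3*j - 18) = (j^2 + 5*j - 6)/(j - 3)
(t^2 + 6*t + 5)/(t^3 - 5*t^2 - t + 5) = (t + 5)/(t^2 - 6*t + 5)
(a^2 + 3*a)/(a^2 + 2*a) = (a + 3)/(a + 2)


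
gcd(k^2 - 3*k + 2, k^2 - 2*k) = k - 2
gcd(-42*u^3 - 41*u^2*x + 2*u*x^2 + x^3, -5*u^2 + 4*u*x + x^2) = 1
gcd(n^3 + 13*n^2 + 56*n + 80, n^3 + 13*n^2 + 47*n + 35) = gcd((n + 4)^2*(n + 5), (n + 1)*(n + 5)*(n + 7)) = n + 5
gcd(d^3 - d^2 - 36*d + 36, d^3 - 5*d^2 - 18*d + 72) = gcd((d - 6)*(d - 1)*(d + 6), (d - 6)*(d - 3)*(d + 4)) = d - 6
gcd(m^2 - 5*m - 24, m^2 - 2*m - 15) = m + 3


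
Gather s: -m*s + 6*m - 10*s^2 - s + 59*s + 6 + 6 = 6*m - 10*s^2 + s*(58 - m) + 12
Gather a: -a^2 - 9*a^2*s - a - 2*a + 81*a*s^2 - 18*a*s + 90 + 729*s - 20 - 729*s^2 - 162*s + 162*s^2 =a^2*(-9*s - 1) + a*(81*s^2 - 18*s - 3) - 567*s^2 + 567*s + 70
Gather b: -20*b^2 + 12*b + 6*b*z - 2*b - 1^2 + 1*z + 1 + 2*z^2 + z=-20*b^2 + b*(6*z + 10) + 2*z^2 + 2*z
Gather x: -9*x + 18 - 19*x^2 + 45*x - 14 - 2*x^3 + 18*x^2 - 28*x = -2*x^3 - x^2 + 8*x + 4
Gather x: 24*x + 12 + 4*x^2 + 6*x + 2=4*x^2 + 30*x + 14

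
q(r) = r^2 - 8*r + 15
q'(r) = 2*r - 8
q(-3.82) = 60.15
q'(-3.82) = -15.64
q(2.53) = 1.16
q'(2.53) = -2.94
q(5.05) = 0.10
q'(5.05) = 2.10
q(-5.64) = 91.93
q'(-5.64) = -19.28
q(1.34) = 6.08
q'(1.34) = -5.32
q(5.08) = 0.17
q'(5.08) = 2.16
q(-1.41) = 28.27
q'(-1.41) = -10.82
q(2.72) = 0.64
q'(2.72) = -2.56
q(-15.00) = 360.00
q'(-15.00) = -38.00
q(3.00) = 0.00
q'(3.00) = -2.00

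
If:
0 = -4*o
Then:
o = 0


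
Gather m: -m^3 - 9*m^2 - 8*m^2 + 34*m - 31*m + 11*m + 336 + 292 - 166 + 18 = -m^3 - 17*m^2 + 14*m + 480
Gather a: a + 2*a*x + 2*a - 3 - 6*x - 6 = a*(2*x + 3) - 6*x - 9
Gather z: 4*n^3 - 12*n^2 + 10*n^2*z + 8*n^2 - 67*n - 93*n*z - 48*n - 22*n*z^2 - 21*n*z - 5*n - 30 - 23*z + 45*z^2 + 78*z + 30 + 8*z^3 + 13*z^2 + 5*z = 4*n^3 - 4*n^2 - 120*n + 8*z^3 + z^2*(58 - 22*n) + z*(10*n^2 - 114*n + 60)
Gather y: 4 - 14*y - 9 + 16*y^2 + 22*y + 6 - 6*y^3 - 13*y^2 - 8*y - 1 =-6*y^3 + 3*y^2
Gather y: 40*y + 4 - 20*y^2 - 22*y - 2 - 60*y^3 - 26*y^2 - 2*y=-60*y^3 - 46*y^2 + 16*y + 2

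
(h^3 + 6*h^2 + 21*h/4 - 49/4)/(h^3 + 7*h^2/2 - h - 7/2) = (h + 7/2)/(h + 1)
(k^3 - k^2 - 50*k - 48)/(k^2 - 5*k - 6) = (k^2 - 2*k - 48)/(k - 6)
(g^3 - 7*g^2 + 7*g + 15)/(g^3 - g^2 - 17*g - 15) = (g - 3)/(g + 3)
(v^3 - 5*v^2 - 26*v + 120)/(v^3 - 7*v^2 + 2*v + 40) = (v^2 - v - 30)/(v^2 - 3*v - 10)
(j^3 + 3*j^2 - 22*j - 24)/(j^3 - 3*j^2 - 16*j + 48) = (j^2 + 7*j + 6)/(j^2 + j - 12)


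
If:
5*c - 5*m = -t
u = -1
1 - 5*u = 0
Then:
No Solution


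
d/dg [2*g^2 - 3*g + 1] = 4*g - 3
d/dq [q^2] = 2*q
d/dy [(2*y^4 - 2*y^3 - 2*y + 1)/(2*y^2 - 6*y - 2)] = (2*y^5 - 10*y^4 + 2*y^3 + 4*y^2 - y + 5/2)/(y^4 - 6*y^3 + 7*y^2 + 6*y + 1)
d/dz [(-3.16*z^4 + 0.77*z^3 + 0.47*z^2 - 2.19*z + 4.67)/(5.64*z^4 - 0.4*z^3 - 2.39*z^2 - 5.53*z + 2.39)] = (-3.0788*z^6 + 9.8032*z^5 + 87.8269*z^4 - 145.833*z^3 + 3.2917*z^2 + 24.5692*z + 20.591)/(31.8096*z^8 - 4.512*z^7 - 26.7992*z^6 - 60.4664*z^5 + 37.0953*z^4 + 24.5214*z^3 + 19.1567*z^2 - 26.4334*z + 5.7121)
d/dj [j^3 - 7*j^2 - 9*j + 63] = 3*j^2 - 14*j - 9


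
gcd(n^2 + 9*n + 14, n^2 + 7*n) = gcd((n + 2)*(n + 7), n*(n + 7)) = n + 7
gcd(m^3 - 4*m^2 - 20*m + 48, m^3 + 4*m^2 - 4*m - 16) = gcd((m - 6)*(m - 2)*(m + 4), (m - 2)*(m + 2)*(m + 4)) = m^2 + 2*m - 8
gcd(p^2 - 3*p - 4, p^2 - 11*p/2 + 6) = p - 4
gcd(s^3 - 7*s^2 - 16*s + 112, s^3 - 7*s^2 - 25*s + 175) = s - 7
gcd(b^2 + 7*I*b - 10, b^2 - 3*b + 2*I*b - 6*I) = b + 2*I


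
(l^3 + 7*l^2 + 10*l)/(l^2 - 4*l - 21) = l*(l^2 + 7*l + 10)/(l^2 - 4*l - 21)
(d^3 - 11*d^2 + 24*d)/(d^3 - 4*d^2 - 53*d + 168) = d/(d + 7)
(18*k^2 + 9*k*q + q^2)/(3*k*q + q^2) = (6*k + q)/q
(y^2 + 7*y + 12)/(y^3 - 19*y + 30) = (y^2 + 7*y + 12)/(y^3 - 19*y + 30)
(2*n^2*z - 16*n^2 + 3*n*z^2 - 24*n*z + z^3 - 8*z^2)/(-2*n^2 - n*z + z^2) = (2*n*z - 16*n + z^2 - 8*z)/(-2*n + z)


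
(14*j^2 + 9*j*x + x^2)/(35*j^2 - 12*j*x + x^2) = (14*j^2 + 9*j*x + x^2)/(35*j^2 - 12*j*x + x^2)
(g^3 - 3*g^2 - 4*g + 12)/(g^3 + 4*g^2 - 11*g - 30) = (g - 2)/(g + 5)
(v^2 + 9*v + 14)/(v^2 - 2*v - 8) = (v + 7)/(v - 4)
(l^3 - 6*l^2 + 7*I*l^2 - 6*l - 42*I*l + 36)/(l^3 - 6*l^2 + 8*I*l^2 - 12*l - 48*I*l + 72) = (l + I)/(l + 2*I)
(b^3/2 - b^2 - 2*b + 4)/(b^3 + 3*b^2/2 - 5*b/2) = (b^3 - 2*b^2 - 4*b + 8)/(b*(2*b^2 + 3*b - 5))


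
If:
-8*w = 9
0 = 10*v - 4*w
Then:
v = -9/20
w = -9/8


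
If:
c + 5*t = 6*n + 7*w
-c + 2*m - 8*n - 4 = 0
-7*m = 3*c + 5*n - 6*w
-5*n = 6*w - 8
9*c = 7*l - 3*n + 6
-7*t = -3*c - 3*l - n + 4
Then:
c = 318596/126181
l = 269574/126181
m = 113980/126181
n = -74420/126181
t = 169338/126181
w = 230258/126181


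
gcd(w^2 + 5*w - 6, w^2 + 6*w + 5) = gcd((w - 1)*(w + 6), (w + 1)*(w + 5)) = 1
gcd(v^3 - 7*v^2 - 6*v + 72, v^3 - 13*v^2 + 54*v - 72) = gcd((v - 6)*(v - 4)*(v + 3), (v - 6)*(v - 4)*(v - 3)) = v^2 - 10*v + 24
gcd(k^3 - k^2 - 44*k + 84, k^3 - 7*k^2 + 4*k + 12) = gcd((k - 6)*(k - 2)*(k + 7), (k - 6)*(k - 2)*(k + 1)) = k^2 - 8*k + 12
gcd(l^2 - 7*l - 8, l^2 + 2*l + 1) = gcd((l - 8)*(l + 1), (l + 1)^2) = l + 1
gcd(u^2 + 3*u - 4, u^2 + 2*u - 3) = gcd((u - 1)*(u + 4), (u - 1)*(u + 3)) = u - 1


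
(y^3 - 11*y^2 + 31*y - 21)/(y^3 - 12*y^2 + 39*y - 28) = (y - 3)/(y - 4)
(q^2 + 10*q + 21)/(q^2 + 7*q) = (q + 3)/q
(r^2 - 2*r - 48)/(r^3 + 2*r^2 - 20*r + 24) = (r - 8)/(r^2 - 4*r + 4)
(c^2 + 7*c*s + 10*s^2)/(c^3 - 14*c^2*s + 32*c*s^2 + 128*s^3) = (c + 5*s)/(c^2 - 16*c*s + 64*s^2)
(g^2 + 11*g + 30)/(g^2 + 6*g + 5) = (g + 6)/(g + 1)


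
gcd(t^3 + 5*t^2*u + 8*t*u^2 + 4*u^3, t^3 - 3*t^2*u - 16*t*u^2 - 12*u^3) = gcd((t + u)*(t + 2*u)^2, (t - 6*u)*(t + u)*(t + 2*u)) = t^2 + 3*t*u + 2*u^2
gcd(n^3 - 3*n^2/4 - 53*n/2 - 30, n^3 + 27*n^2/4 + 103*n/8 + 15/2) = n^2 + 21*n/4 + 5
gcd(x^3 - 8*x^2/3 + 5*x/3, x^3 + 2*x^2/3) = x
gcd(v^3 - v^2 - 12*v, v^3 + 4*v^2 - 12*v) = v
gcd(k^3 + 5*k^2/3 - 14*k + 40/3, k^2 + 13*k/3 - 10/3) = k + 5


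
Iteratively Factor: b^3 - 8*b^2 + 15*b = (b - 3)*(b^2 - 5*b) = b*(b - 3)*(b - 5)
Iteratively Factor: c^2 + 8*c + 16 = (c + 4)*(c + 4)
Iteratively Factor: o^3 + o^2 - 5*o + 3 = (o - 1)*(o^2 + 2*o - 3) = (o - 1)*(o + 3)*(o - 1)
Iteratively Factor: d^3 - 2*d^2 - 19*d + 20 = (d - 1)*(d^2 - d - 20) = (d - 1)*(d + 4)*(d - 5)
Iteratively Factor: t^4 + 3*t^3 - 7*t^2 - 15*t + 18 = (t + 3)*(t^3 - 7*t + 6) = (t + 3)^2*(t^2 - 3*t + 2) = (t - 2)*(t + 3)^2*(t - 1)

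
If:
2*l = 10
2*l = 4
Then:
No Solution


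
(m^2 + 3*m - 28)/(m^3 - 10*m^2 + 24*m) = (m + 7)/(m*(m - 6))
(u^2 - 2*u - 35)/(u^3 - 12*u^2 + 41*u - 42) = (u + 5)/(u^2 - 5*u + 6)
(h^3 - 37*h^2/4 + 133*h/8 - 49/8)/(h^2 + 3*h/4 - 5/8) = (4*h^2 - 35*h + 49)/(4*h + 5)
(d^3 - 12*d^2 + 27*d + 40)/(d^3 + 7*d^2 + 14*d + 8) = (d^2 - 13*d + 40)/(d^2 + 6*d + 8)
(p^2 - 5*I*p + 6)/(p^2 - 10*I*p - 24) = (p + I)/(p - 4*I)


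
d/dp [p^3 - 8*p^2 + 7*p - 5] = 3*p^2 - 16*p + 7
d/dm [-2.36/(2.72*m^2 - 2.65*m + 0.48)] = (12.8384*m - 6.254)/(2.72*m^2 - 2.65*m + 0.48)^2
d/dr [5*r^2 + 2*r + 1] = 10*r + 2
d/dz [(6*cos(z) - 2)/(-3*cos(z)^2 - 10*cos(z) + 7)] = 2*(-9*cos(z)^2 + 6*cos(z) - 11)*sin(z)/(-3*sin(z)^2 + 10*cos(z) - 4)^2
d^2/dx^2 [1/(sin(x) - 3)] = (-3*sin(x) + cos(x)^2 + 1)/(sin(x) - 3)^3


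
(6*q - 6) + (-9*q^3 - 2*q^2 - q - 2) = -9*q^3 - 2*q^2 + 5*q - 8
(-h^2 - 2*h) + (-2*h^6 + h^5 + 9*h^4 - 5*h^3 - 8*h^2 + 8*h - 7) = -2*h^6 + h^5 + 9*h^4 - 5*h^3 - 9*h^2 + 6*h - 7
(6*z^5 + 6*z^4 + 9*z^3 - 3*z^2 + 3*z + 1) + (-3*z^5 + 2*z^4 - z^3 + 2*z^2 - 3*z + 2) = 3*z^5 + 8*z^4 + 8*z^3 - z^2 + 3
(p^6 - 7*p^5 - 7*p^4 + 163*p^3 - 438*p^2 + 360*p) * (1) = p^6 - 7*p^5 - 7*p^4 + 163*p^3 - 438*p^2 + 360*p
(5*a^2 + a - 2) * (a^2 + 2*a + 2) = 5*a^4 + 11*a^3 + 10*a^2 - 2*a - 4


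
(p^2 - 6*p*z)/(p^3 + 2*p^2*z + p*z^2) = (p - 6*z)/(p^2 + 2*p*z + z^2)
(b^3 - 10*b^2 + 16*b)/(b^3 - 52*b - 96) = b*(b - 2)/(b^2 + 8*b + 12)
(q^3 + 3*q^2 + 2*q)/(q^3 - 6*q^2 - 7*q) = (q + 2)/(q - 7)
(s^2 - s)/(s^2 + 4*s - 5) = s/(s + 5)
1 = 1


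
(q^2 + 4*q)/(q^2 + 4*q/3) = 3*(q + 4)/(3*q + 4)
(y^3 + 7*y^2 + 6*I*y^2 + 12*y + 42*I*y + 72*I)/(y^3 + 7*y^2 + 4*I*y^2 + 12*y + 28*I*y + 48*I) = (y + 6*I)/(y + 4*I)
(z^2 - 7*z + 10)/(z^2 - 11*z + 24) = (z^2 - 7*z + 10)/(z^2 - 11*z + 24)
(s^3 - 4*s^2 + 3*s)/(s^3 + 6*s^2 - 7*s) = (s - 3)/(s + 7)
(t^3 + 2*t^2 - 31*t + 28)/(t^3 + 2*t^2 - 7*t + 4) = (t^2 + 3*t - 28)/(t^2 + 3*t - 4)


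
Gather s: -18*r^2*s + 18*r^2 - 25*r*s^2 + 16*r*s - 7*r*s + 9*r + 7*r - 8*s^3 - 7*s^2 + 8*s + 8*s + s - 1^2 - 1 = 18*r^2 + 16*r - 8*s^3 + s^2*(-25*r - 7) + s*(-18*r^2 + 9*r + 17) - 2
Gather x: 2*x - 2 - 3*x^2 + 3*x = -3*x^2 + 5*x - 2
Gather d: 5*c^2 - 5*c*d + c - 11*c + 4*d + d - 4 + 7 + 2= 5*c^2 - 10*c + d*(5 - 5*c) + 5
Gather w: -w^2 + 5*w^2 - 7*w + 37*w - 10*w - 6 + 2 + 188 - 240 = 4*w^2 + 20*w - 56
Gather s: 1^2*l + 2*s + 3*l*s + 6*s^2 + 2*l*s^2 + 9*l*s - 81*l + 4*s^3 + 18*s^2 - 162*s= -80*l + 4*s^3 + s^2*(2*l + 24) + s*(12*l - 160)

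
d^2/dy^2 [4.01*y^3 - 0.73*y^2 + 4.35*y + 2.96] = 24.06*y - 1.46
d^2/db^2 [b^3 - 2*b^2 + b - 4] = 6*b - 4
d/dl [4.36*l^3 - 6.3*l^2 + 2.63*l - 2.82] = 13.08*l^2 - 12.6*l + 2.63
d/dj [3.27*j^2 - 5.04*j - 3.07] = 6.54*j - 5.04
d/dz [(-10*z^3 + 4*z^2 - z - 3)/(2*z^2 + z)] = (-20*z^4 - 20*z^3 + 6*z^2 + 12*z + 3)/(z^2*(4*z^2 + 4*z + 1))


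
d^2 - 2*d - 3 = (d - 3)*(d + 1)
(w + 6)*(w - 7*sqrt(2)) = w^2 - 7*sqrt(2)*w + 6*w - 42*sqrt(2)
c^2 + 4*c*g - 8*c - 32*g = (c - 8)*(c + 4*g)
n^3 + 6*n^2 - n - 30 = (n - 2)*(n + 3)*(n + 5)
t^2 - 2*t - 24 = (t - 6)*(t + 4)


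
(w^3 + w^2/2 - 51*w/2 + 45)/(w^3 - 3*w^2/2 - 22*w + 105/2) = (2*w^2 + 7*w - 30)/(2*w^2 + 3*w - 35)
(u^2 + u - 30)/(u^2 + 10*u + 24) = (u - 5)/(u + 4)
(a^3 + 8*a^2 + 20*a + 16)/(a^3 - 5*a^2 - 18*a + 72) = (a^2 + 4*a + 4)/(a^2 - 9*a + 18)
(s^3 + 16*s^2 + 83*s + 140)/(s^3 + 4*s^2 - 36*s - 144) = (s^2 + 12*s + 35)/(s^2 - 36)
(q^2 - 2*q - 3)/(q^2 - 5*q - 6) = (q - 3)/(q - 6)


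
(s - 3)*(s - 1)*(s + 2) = s^3 - 2*s^2 - 5*s + 6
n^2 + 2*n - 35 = (n - 5)*(n + 7)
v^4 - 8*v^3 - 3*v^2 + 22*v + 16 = (v - 8)*(v - 2)*(v + 1)^2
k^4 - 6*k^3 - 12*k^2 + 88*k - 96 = (k - 6)*(k - 2)^2*(k + 4)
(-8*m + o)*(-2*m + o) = 16*m^2 - 10*m*o + o^2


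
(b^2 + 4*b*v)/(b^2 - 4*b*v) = (b + 4*v)/(b - 4*v)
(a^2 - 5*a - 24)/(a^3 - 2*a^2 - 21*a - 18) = (a - 8)/(a^2 - 5*a - 6)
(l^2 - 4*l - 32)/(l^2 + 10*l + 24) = (l - 8)/(l + 6)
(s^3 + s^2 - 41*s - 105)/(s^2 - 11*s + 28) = (s^2 + 8*s + 15)/(s - 4)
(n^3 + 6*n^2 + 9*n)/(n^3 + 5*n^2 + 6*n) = (n + 3)/(n + 2)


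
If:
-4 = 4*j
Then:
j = -1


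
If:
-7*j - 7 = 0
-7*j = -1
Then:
No Solution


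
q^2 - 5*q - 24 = (q - 8)*(q + 3)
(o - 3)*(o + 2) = o^2 - o - 6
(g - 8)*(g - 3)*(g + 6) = g^3 - 5*g^2 - 42*g + 144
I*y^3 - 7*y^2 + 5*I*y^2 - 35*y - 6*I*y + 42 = (y + 6)*(y + 7*I)*(I*y - I)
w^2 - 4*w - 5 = (w - 5)*(w + 1)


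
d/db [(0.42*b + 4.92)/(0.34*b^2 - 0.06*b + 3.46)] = (-0.1428*b^2 - 3.3456*b + 1.7484)/(0.1156*b^4 - 0.0408*b^3 + 2.3564*b^2 - 0.4152*b + 11.9716)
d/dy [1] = 0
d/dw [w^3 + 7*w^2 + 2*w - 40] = 3*w^2 + 14*w + 2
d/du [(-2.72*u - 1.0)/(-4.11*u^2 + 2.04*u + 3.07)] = (11.1792*u^2 - 5.5488*u - (2.72*u + 1.0)*(8.22*u - 2.04) - 8.3504)/(-4.11*u^2 + 2.04*u + 3.07)^2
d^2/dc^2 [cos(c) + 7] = -cos(c)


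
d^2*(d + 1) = d^3 + d^2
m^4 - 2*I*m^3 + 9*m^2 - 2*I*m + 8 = (m - 4*I)*(m - I)*(m + I)*(m + 2*I)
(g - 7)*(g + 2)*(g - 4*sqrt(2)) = g^3 - 4*sqrt(2)*g^2 - 5*g^2 - 14*g + 20*sqrt(2)*g + 56*sqrt(2)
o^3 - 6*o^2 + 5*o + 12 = (o - 4)*(o - 3)*(o + 1)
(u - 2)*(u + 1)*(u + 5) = u^3 + 4*u^2 - 7*u - 10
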